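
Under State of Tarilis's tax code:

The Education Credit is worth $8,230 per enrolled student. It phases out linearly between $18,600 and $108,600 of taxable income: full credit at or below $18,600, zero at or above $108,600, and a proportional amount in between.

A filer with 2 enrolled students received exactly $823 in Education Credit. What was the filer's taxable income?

$104,100

Full credit = 2 × $8,230 = $16,460.
$823 is 823/16,460 of the full $16,460, so 15,637/16,460 of the $90,000 range has been used: income = $18,600 + $90,000 × 15,637/16,460 = $104,100.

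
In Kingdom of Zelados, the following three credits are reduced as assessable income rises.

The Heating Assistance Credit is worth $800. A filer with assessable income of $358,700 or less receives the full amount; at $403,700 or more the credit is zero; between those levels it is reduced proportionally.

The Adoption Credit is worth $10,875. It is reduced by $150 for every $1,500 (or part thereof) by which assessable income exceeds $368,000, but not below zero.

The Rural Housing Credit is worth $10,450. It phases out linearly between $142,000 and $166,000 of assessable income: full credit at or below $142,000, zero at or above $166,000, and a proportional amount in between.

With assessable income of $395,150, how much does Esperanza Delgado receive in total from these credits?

Heating Assistance Credit: $395,150 is $36,450 into a $45,000 phase-out range, leaving 8,550/45,000 of the credit: $800 × 8,550/45,000 = $152.
Adoption Credit: income exceeds $368,000 by $27,150, which is 19 full-or-partial $1,500 increments; reduction = 19 × $150 = $2,850, leaving $8,025.
Rural Housing Credit: $395,150 is at or above $166,000, so the credit is $0.
Total: $152 + $8,025 + $0 = $8,177.

$8,177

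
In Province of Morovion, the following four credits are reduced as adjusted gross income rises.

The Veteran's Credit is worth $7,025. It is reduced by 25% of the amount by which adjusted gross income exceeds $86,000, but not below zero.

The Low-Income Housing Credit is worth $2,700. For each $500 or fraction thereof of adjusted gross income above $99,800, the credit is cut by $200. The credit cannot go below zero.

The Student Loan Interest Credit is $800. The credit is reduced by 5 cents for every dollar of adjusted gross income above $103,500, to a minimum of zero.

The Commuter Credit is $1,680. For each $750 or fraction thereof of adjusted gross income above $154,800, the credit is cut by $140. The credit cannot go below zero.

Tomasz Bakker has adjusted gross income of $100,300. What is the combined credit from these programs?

Veteran's Credit: 25% of the $14,300 excess over $86,000 is $3,575; credit = $7,025 − $3,575 = $3,450.
Low-Income Housing Credit: income exceeds $99,800 by $500, which is 1 full-or-partial $500 increment; reduction = 1 × $200 = $200, leaving $2,500.
Student Loan Interest Credit: $100,300 is at or below the $103,500 threshold, so the full $800 applies.
Commuter Credit: $100,300 is at or below the $154,800 threshold, so the full $1,680 applies.
Total: $3,450 + $2,500 + $800 + $1,680 = $8,430.

$8,430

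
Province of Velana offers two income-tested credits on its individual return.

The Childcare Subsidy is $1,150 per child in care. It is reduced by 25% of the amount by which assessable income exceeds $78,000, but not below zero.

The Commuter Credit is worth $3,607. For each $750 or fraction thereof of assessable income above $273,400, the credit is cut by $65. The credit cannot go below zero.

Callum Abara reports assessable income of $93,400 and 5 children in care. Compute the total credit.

$5,507

Childcare Subsidy: base = 5 × $1,150 = $5,750. 25% of the $15,400 excess over $78,000 is $3,850; credit = $5,750 − $3,850 = $1,900.
Commuter Credit: $93,400 is at or below the $273,400 threshold, so the full $3,607 applies.
Total: $1,900 + $3,607 = $5,507.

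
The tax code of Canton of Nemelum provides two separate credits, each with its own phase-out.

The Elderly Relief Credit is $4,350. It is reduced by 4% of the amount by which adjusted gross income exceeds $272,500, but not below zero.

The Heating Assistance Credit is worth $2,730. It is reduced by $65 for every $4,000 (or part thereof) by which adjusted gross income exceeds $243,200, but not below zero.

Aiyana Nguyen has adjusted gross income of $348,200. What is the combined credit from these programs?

$2,297

Elderly Relief Credit: 4% of the $75,700 excess over $272,500 is $3,028; credit = $4,350 − $3,028 = $1,322.
Heating Assistance Credit: income exceeds $243,200 by $105,000, which is 27 full-or-partial $4,000 increments; reduction = 27 × $65 = $1,755, leaving $975.
Total: $1,322 + $975 = $2,297.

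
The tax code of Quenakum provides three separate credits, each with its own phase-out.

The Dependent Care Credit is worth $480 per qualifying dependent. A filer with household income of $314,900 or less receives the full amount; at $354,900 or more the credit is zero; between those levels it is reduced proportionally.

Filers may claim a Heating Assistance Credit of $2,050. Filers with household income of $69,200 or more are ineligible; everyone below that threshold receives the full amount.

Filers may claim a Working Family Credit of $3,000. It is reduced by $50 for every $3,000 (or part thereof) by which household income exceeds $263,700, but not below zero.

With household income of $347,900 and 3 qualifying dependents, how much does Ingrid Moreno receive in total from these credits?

$1,802

Dependent Care Credit: base = 3 × $480 = $1,440. $347,900 is $33,000 into a $40,000 phase-out range, leaving 7,000/40,000 of the credit: $1,440 × 7,000/40,000 = $252.
Heating Assistance Credit: $347,900 meets or exceeds the $69,200 cutoff, so the credit is $0.
Working Family Credit: income exceeds $263,700 by $84,200, which is 29 full-or-partial $3,000 increments; reduction = 29 × $50 = $1,450, leaving $1,550.
Total: $252 + $0 + $1,550 = $1,802.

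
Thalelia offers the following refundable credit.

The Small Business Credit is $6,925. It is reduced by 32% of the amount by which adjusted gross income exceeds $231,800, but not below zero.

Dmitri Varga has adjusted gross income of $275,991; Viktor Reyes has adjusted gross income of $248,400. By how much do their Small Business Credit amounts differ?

$1,613

Dmitri ($275,991): Small Business Credit: 32% of the $44,191 excess over $231,800 is $14,141.12 ≥ base, so the credit is $0.
Viktor ($248,400): Small Business Credit: 32% of the $16,600 excess over $231,800 is $5,312; credit = $6,925 − $5,312 = $1,613.
Difference: |$0 − $1,613| = $1,613.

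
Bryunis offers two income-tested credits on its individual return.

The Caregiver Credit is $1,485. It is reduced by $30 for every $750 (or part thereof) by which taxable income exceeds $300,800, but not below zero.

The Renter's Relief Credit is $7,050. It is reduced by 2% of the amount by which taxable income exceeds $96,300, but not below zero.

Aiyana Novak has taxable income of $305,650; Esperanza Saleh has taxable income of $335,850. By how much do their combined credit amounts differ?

Aiyana ($305,650): Caregiver Credit: income exceeds $300,800 by $4,850, which is 7 full-or-partial $750 increments; reduction = 7 × $30 = $210, leaving $1,275. Renter's Relief Credit: 2% of the $209,350 excess over $96,300 is $4,187; credit = $7,050 − $4,187 = $2,863. total $1,275 + $2,863 = $4,138
Esperanza ($335,850): Caregiver Credit: income exceeds $300,800 by $35,050, which is 47 full-or-partial $750 increments; reduction = 47 × $30 = $1,410, leaving $75. Renter's Relief Credit: 2% of the $239,550 excess over $96,300 is $4,791; credit = $7,050 − $4,791 = $2,259. total $75 + $2,259 = $2,334
Difference: |$4,138 − $2,334| = $1,804.

$1,804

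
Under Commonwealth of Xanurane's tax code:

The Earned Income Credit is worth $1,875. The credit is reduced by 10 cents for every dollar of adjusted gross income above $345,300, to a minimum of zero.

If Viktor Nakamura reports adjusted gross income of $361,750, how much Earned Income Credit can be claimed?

$230

Earned Income Credit: 10% of the $16,450 excess over $345,300 is $1,645; credit = $1,875 − $1,645 = $230.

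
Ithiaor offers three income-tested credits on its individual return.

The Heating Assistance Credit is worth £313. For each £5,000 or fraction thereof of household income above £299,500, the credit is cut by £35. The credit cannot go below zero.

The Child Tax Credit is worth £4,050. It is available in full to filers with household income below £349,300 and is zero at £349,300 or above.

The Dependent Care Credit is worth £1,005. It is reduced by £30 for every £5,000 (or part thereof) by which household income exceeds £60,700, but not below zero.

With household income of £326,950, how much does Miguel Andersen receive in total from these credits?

Heating Assistance Credit: income exceeds £299,500 by £27,450, which is 6 full-or-partial £5,000 increments; reduction = 6 × £35 = £210, leaving £103.
Child Tax Credit: £326,950 is below the £349,300 cutoff, so the full £4,050 applies.
Dependent Care Credit: income exceeds £60,700 by £266,250 → 54 increments × £30 = £1,620 ≥ base, so the credit is £0.
Total: £103 + £4,050 + £0 = £4,153.

£4,153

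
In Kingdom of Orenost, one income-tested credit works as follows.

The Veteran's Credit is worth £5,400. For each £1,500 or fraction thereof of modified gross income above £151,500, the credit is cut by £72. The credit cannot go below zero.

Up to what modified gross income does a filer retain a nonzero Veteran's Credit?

After 74 increments the reduction is 74 × £72 = £5,328, leaving £72; one more increment wipes it out. Increment 74 ends at excess 74 × £1,500 = £111,000, so the highest qualifying income is £151,500 + £111,000 = £262,500.

£262,500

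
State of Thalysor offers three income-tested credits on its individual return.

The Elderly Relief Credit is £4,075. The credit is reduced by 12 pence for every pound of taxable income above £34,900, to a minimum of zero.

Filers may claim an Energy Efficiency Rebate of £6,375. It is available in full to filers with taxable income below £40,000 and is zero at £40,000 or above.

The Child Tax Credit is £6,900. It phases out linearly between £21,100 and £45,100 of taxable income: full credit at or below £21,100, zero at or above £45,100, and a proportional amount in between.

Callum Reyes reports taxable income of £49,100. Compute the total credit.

Elderly Relief Credit: 12% of the £14,200 excess over £34,900 is £1,704; credit = £4,075 − £1,704 = £2,371.
Energy Efficiency Rebate: £49,100 meets or exceeds the £40,000 cutoff, so the credit is £0.
Child Tax Credit: £49,100 is at or above £45,100, so the credit is £0.
Total: £2,371 + £0 + £0 = £2,371.

£2,371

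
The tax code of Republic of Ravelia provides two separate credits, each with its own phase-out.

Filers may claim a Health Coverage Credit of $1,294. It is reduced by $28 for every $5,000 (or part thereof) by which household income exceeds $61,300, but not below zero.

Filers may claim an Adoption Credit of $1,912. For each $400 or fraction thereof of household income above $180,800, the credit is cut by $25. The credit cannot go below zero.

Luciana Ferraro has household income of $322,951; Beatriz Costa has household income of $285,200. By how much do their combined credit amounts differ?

$34

Luciana ($322,951): Health Coverage Credit: income exceeds $61,300 by $261,651 → 53 increments × $28 = $1,484 ≥ base, so the credit is $0. Adoption Credit: income exceeds $180,800 by $142,151 → 356 increments × $25 = $8,900 ≥ base, so the credit is $0. total $0 + $0 = $0
Beatriz ($285,200): Health Coverage Credit: income exceeds $61,300 by $223,900, which is 45 full-or-partial $5,000 increments; reduction = 45 × $28 = $1,260, leaving $34. Adoption Credit: income exceeds $180,800 by $104,400 → 261 increments × $25 = $6,525 ≥ base, so the credit is $0. total $34 + $0 = $34
Difference: |$0 − $34| = $34.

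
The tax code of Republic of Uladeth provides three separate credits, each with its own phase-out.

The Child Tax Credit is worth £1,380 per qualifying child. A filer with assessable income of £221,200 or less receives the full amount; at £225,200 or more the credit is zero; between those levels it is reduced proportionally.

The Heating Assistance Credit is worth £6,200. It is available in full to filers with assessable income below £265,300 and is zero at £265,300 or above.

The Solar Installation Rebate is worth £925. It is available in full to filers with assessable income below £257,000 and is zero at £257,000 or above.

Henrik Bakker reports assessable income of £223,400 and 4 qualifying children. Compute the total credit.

Child Tax Credit: base = 4 × £1,380 = £5,520. £223,400 is £2,200 into a £4,000 phase-out range, leaving 1,800/4,000 of the credit: £5,520 × 1,800/4,000 = £2,484.
Heating Assistance Credit: £223,400 is below the £265,300 cutoff, so the full £6,200 applies.
Solar Installation Rebate: £223,400 is below the £257,000 cutoff, so the full £925 applies.
Total: £2,484 + £6,200 + £925 = £9,609.

£9,609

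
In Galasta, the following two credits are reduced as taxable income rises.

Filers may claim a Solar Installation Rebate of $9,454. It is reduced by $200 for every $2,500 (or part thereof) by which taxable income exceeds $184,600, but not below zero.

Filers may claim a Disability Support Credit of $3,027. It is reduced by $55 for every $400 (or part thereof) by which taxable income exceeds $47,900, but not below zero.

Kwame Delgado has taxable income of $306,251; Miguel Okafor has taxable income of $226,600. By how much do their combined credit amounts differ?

$6,054

Kwame ($306,251): Solar Installation Rebate: income exceeds $184,600 by $121,651 → 49 increments × $200 = $9,800 ≥ base, so the credit is $0. Disability Support Credit: income exceeds $47,900 by $258,351 → 646 increments × $55 = $35,530 ≥ base, so the credit is $0. total $0 + $0 = $0
Miguel ($226,600): Solar Installation Rebate: income exceeds $184,600 by $42,000, which is 17 full-or-partial $2,500 increments; reduction = 17 × $200 = $3,400, leaving $6,054. Disability Support Credit: income exceeds $47,900 by $178,700 → 447 increments × $55 = $24,585 ≥ base, so the credit is $0. total $6,054 + $0 = $6,054
Difference: |$0 − $6,054| = $6,054.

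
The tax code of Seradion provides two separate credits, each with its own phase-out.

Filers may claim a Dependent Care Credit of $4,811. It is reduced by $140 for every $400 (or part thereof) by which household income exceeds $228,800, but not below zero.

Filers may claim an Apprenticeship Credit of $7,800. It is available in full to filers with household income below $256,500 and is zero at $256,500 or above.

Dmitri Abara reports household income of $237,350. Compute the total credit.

Dependent Care Credit: income exceeds $228,800 by $8,550, which is 22 full-or-partial $400 increments; reduction = 22 × $140 = $3,080, leaving $1,731.
Apprenticeship Credit: $237,350 is below the $256,500 cutoff, so the full $7,800 applies.
Total: $1,731 + $7,800 = $9,531.

$9,531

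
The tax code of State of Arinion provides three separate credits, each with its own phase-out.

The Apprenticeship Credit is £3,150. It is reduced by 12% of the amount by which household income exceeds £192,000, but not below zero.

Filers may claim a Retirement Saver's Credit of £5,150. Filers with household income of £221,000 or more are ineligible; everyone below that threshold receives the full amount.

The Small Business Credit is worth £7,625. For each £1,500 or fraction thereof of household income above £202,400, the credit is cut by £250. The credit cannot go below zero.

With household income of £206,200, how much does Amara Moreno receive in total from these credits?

Apprenticeship Credit: 12% of the £14,200 excess over £192,000 is £1,704; credit = £3,150 − £1,704 = £1,446.
Retirement Saver's Credit: £206,200 is below the £221,000 cutoff, so the full £5,150 applies.
Small Business Credit: income exceeds £202,400 by £3,800, which is 3 full-or-partial £1,500 increments; reduction = 3 × £250 = £750, leaving £6,875.
Total: £1,446 + £5,150 + £6,875 = £13,471.

£13,471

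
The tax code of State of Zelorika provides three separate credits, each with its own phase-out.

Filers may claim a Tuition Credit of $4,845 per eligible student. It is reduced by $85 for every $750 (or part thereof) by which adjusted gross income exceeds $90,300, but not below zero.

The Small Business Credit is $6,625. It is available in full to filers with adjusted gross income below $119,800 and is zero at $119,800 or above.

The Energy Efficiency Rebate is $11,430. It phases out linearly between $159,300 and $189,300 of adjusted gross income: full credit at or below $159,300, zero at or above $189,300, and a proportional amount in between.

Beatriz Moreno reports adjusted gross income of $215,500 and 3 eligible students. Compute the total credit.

$340

Tuition Credit: base = 3 × $4,845 = $14,535. income exceeds $90,300 by $125,200, which is 167 full-or-partial $750 increments; reduction = 167 × $85 = $14,195, leaving $340.
Small Business Credit: $215,500 meets or exceeds the $119,800 cutoff, so the credit is $0.
Energy Efficiency Rebate: $215,500 is at or above $189,300, so the credit is $0.
Total: $340 + $0 + $0 = $340.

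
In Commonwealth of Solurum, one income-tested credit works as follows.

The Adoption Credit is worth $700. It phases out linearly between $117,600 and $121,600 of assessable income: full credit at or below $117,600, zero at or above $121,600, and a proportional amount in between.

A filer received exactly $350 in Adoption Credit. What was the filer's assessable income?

$350 is 350/700 of the full $700, so 350/700 of the $4,000 range has been used: income = $117,600 + $4,000 × 350/700 = $119,600.

$119,600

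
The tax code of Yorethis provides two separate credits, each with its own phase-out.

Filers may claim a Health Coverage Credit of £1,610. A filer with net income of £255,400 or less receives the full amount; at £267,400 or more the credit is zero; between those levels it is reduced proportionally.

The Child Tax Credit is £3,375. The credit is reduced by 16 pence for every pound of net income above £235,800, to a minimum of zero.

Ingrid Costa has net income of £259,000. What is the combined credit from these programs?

Health Coverage Credit: £259,000 is £3,600 into a £12,000 phase-out range, leaving 8,400/12,000 of the credit: £1,610 × 8,400/12,000 = £1,127.
Child Tax Credit: 16% of the £23,200 excess over £235,800 is £3,712 ≥ base, so the credit is £0.
Total: £1,127 + £0 = £1,127.

£1,127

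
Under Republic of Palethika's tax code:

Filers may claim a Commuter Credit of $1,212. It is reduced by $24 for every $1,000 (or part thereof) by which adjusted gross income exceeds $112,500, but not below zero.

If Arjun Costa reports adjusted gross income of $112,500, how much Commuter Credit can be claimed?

$1,212

Commuter Credit: $112,500 is at or below the $112,500 threshold, so the full $1,212 applies.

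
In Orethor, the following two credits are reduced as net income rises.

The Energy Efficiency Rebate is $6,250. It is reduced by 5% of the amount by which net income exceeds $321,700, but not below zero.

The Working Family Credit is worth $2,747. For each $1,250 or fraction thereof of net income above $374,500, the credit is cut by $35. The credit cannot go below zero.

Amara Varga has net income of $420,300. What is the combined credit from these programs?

Energy Efficiency Rebate: 5% of the $98,600 excess over $321,700 is $4,930; credit = $6,250 − $4,930 = $1,320.
Working Family Credit: income exceeds $374,500 by $45,800, which is 37 full-or-partial $1,250 increments; reduction = 37 × $35 = $1,295, leaving $1,452.
Total: $1,320 + $1,452 = $2,772.

$2,772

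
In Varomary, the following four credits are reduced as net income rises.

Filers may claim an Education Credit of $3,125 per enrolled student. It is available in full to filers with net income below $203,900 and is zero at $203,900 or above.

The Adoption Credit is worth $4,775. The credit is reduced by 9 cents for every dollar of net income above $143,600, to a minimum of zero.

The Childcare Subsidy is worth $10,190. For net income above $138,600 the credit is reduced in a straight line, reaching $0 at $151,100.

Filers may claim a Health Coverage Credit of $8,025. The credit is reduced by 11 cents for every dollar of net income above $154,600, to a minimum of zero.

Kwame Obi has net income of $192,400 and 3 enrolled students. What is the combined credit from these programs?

Education Credit: base = 3 × $3,125 = $9,375. $192,400 is below the $203,900 cutoff, so the full $9,375 applies.
Adoption Credit: 9% of the $48,800 excess over $143,600 is $4,392; credit = $4,775 − $4,392 = $383.
Childcare Subsidy: $192,400 is at or above $151,100, so the credit is $0.
Health Coverage Credit: 11% of the $37,800 excess over $154,600 is $4,158; credit = $8,025 − $4,158 = $3,867.
Total: $9,375 + $383 + $0 + $3,867 = $13,625.

$13,625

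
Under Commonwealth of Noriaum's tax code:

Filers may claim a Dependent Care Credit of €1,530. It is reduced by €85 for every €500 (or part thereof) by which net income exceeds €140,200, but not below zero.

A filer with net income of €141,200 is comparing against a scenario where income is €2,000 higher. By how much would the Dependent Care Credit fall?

At €141,200 — income exceeds €140,200 by €1,000, which is 2 full-or-partial €500 increments; reduction = 2 × €85 = €170, leaving €1,360.
At €143,200 — income exceeds €140,200 by €3,000, which is 6 full-or-partial €500 increments; reduction = 6 × €85 = €510, leaving €1,020.
Lost: €1,360 − €1,020 = €340.

€340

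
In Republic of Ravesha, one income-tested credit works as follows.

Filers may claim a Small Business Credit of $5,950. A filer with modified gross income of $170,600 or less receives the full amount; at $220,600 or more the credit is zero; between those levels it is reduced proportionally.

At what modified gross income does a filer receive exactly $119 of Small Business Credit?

$119 is 119/5,950 of the full $5,950, so 5,831/5,950 of the $50,000 range has been used: income = $170,600 + $50,000 × 5,831/5,950 = $219,600.

$219,600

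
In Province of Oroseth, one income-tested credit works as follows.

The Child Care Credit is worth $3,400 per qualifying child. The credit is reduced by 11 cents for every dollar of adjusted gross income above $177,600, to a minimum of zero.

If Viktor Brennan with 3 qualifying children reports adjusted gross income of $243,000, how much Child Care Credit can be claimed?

Child Care Credit: base = 3 × $3,400 = $10,200. 11% of the $65,400 excess over $177,600 is $7,194; credit = $10,200 − $7,194 = $3,006.

$3,006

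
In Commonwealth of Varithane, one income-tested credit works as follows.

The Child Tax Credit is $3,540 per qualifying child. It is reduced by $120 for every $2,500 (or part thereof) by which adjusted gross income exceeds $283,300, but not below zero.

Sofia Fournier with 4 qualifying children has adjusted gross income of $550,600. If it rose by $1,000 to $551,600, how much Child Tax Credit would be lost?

$120

At $550,600 — base = 4 × $3,540 = $14,160. income exceeds $283,300 by $267,300, which is 107 full-or-partial $2,500 increments; reduction = 107 × $120 = $12,840, leaving $1,320.
At $551,600 — base = 4 × $3,540 = $14,160. income exceeds $283,300 by $268,300, which is 108 full-or-partial $2,500 increments; reduction = 108 × $120 = $12,960, leaving $1,200.
Lost: $1,320 − $1,200 = $120.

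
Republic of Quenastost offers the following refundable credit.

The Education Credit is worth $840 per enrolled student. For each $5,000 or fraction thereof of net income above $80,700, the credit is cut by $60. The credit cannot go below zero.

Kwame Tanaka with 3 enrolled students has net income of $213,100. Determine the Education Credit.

$900

Education Credit: base = 3 × $840 = $2,520. income exceeds $80,700 by $132,400, which is 27 full-or-partial $5,000 increments; reduction = 27 × $60 = $1,620, leaving $900.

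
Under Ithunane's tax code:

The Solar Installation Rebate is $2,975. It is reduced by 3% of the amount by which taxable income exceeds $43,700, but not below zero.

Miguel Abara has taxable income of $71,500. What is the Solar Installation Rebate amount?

$2,141

Solar Installation Rebate: 3% of the $27,800 excess over $43,700 is $834; credit = $2,975 − $834 = $2,141.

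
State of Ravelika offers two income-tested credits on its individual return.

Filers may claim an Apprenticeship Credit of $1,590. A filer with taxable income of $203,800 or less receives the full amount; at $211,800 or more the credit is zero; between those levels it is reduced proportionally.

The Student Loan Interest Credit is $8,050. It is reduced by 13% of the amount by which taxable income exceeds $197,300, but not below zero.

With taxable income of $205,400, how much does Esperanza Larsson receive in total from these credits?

Apprenticeship Credit: $205,400 is $1,600 into a $8,000 phase-out range, leaving 6,400/8,000 of the credit: $1,590 × 6,400/8,000 = $1,272.
Student Loan Interest Credit: 13% of the $8,100 excess over $197,300 is $1,053; credit = $8,050 − $1,053 = $6,997.
Total: $1,272 + $6,997 = $8,269.

$8,269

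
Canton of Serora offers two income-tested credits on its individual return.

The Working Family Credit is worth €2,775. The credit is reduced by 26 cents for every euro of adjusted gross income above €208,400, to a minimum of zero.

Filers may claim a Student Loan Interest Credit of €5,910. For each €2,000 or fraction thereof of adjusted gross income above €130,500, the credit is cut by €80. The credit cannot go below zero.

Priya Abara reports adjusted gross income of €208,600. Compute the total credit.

€5,433

Working Family Credit: 26% of the €200 excess over €208,400 is €52; credit = €2,775 − €52 = €2,723.
Student Loan Interest Credit: income exceeds €130,500 by €78,100, which is 40 full-or-partial €2,000 increments; reduction = 40 × €80 = €3,200, leaving €2,710.
Total: €2,723 + €2,710 = €5,433.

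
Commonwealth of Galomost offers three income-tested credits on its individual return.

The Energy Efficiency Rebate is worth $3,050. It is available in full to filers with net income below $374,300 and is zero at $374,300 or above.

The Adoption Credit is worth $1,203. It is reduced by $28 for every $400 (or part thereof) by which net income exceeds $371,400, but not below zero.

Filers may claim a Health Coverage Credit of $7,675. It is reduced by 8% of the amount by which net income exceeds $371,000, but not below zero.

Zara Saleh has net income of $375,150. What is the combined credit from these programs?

Energy Efficiency Rebate: $375,150 meets or exceeds the $374,300 cutoff, so the credit is $0.
Adoption Credit: income exceeds $371,400 by $3,750, which is 10 full-or-partial $400 increments; reduction = 10 × $28 = $280, leaving $923.
Health Coverage Credit: 8% of the $4,150 excess over $371,000 is $332; credit = $7,675 − $332 = $7,343.
Total: $0 + $923 + $7,343 = $8,266.

$8,266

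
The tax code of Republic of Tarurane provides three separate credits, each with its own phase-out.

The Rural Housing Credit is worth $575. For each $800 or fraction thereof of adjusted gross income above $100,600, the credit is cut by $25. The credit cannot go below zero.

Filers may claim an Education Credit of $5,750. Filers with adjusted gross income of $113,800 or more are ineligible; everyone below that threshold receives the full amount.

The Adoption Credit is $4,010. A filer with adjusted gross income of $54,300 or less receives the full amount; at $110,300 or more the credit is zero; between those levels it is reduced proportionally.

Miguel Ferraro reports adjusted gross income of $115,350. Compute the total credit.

Rural Housing Credit: income exceeds $100,600 by $14,750, which is 19 full-or-partial $800 increments; reduction = 19 × $25 = $475, leaving $100.
Education Credit: $115,350 meets or exceeds the $113,800 cutoff, so the credit is $0.
Adoption Credit: $115,350 is at or above $110,300, so the credit is $0.
Total: $100 + $0 + $0 = $100.

$100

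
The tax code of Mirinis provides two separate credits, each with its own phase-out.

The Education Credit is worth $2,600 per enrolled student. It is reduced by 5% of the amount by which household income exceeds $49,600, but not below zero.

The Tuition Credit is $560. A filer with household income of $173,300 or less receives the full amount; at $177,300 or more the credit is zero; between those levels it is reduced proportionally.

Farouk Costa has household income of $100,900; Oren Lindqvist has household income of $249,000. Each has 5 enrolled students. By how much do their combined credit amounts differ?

Farouk ($100,900): Education Credit: base = 5 × $2,600 = $13,000. 5% of the $51,300 excess over $49,600 is $2,565; credit = $13,000 − $2,565 = $10,435. Tuition Credit: $100,900 is at or below the $173,300 threshold, so the full $560 applies. total $10,435 + $560 = $10,995
Oren ($249,000): Education Credit: base = 5 × $2,600 = $13,000. 5% of the $199,400 excess over $49,600 is $9,970; credit = $13,000 − $9,970 = $3,030. Tuition Credit: $249,000 is at or above $177,300, so the credit is $0. total $3,030 + $0 = $3,030
Difference: |$10,995 − $3,030| = $7,965.

$7,965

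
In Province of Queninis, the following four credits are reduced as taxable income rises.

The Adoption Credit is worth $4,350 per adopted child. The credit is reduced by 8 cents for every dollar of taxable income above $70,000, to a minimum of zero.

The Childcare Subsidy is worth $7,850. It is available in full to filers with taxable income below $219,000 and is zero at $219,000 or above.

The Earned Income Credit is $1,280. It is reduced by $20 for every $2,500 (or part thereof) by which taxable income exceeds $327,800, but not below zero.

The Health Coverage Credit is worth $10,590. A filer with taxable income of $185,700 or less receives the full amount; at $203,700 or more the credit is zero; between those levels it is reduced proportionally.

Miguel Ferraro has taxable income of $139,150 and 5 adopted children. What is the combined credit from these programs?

Adoption Credit: base = 5 × $4,350 = $21,750. 8% of the $69,150 excess over $70,000 is $5,532; credit = $21,750 − $5,532 = $16,218.
Childcare Subsidy: $139,150 is below the $219,000 cutoff, so the full $7,850 applies.
Earned Income Credit: $139,150 is at or below the $327,800 threshold, so the full $1,280 applies.
Health Coverage Credit: $139,150 is at or below the $185,700 threshold, so the full $10,590 applies.
Total: $16,218 + $7,850 + $1,280 + $10,590 = $35,938.

$35,938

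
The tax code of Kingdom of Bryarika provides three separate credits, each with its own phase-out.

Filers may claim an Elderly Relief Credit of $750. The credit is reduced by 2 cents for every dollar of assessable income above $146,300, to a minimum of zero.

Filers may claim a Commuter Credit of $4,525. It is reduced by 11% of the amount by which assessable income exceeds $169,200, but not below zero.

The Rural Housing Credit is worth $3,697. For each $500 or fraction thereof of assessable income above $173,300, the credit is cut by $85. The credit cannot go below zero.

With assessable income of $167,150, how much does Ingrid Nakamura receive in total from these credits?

Elderly Relief Credit: 2% of the $20,850 excess over $146,300 is $417; credit = $750 − $417 = $333.
Commuter Credit: $167,150 is at or below the $169,200 threshold, so the full $4,525 applies.
Rural Housing Credit: $167,150 is at or below the $173,300 threshold, so the full $3,697 applies.
Total: $333 + $4,525 + $3,697 = $8,555.

$8,555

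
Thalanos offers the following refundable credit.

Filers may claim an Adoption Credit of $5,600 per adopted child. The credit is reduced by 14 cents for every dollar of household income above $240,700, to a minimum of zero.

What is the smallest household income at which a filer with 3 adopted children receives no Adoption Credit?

$360,700

Full credit = 3 × $5,600 = $16,800.
The credit falls by 14% of each dollar above $240,700, so it reaches zero when the excess is $16,800 / 14% = $120,000: income = $240,700 + $120,000 = $360,700.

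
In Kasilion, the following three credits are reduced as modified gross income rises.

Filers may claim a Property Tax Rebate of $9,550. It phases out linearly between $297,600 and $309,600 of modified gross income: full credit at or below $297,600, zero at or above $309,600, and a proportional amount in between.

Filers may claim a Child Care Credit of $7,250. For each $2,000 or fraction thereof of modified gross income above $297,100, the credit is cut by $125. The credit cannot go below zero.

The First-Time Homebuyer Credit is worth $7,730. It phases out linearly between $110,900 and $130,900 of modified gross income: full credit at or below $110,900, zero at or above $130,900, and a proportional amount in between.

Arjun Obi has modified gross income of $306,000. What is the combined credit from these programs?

Property Tax Rebate: $306,000 is $8,400 into a $12,000 phase-out range, leaving 3,600/12,000 of the credit: $9,550 × 3,600/12,000 = $2,865.
Child Care Credit: income exceeds $297,100 by $8,900, which is 5 full-or-partial $2,000 increments; reduction = 5 × $125 = $625, leaving $6,625.
First-Time Homebuyer Credit: $306,000 is at or above $130,900, so the credit is $0.
Total: $2,865 + $6,625 + $0 = $9,490.

$9,490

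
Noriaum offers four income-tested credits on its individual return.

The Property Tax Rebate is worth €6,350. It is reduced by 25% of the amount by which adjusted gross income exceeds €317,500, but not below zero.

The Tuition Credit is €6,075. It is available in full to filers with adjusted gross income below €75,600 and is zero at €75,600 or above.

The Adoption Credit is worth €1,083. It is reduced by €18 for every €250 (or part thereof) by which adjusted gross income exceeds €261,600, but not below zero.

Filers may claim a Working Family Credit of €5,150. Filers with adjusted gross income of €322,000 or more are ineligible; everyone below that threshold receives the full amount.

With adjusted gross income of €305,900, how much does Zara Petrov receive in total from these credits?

Property Tax Rebate: €305,900 is at or below the €317,500 threshold, so the full €6,350 applies.
Tuition Credit: €305,900 meets or exceeds the €75,600 cutoff, so the credit is €0.
Adoption Credit: income exceeds €261,600 by €44,300 → 178 increments × €18 = €3,204 ≥ base, so the credit is €0.
Working Family Credit: €305,900 is below the €322,000 cutoff, so the full €5,150 applies.
Total: €6,350 + €0 + €0 + €5,150 = €11,500.

€11,500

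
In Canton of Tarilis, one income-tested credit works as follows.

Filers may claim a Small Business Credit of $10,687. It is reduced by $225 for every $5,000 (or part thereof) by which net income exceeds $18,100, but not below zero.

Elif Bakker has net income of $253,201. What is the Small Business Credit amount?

$0

Small Business Credit: income exceeds $18,100 by $235,101 → 48 increments × $225 = $10,800 ≥ base, so the credit is $0.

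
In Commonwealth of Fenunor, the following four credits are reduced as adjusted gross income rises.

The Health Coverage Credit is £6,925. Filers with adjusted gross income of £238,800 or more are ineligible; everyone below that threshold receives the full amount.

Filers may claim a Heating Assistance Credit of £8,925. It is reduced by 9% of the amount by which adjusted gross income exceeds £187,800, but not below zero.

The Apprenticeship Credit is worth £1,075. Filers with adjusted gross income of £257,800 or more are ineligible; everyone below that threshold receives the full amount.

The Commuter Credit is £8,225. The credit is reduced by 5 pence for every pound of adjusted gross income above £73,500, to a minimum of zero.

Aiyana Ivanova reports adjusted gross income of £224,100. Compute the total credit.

Health Coverage Credit: £224,100 is below the £238,800 cutoff, so the full £6,925 applies.
Heating Assistance Credit: 9% of the £36,300 excess over £187,800 is £3,267; credit = £8,925 − £3,267 = £5,658.
Apprenticeship Credit: £224,100 is below the £257,800 cutoff, so the full £1,075 applies.
Commuter Credit: 5% of the £150,600 excess over £73,500 is £7,530; credit = £8,225 − £7,530 = £695.
Total: £6,925 + £5,658 + £1,075 + £695 = £14,353.

£14,353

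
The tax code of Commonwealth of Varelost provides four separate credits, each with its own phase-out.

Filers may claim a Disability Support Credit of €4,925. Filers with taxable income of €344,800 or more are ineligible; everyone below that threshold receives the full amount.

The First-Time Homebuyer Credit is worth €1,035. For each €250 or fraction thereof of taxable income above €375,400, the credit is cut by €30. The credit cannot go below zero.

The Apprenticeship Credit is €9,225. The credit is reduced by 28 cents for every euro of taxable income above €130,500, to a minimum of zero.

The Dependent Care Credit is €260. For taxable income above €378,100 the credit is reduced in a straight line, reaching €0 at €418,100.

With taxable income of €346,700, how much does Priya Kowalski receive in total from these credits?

Disability Support Credit: €346,700 meets or exceeds the €344,800 cutoff, so the credit is €0.
First-Time Homebuyer Credit: €346,700 is at or below the €375,400 threshold, so the full €1,035 applies.
Apprenticeship Credit: 28% of the €216,200 excess over €130,500 is €60,536 ≥ base, so the credit is €0.
Dependent Care Credit: €346,700 is at or below the €378,100 threshold, so the full €260 applies.
Total: €0 + €1,035 + €0 + €260 = €1,295.

€1,295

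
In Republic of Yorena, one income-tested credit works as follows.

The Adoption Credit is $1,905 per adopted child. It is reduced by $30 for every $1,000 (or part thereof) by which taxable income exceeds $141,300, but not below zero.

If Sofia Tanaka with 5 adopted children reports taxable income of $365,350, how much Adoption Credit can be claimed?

$2,775

Adoption Credit: base = 5 × $1,905 = $9,525. income exceeds $141,300 by $224,050, which is 225 full-or-partial $1,000 increments; reduction = 225 × $30 = $6,750, leaving $2,775.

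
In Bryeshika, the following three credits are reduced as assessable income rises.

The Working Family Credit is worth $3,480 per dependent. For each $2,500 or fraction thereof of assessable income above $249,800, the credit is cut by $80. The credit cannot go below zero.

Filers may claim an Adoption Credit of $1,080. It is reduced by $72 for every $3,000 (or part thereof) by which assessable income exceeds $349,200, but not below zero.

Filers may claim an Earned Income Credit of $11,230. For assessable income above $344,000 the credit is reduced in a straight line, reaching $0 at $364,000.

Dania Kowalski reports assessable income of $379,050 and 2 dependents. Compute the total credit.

$3,160

Working Family Credit: base = 2 × $3,480 = $6,960. income exceeds $249,800 by $129,250, which is 52 full-or-partial $2,500 increments; reduction = 52 × $80 = $4,160, leaving $2,800.
Adoption Credit: income exceeds $349,200 by $29,850, which is 10 full-or-partial $3,000 increments; reduction = 10 × $72 = $720, leaving $360.
Earned Income Credit: $379,050 is at or above $364,000, so the credit is $0.
Total: $2,800 + $360 + $0 = $3,160.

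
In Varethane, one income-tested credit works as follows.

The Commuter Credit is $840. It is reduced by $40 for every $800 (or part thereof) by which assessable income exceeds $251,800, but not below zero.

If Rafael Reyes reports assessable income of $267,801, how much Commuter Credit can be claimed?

$0

Commuter Credit: income exceeds $251,800 by $16,001 → 21 increments × $40 = $840 ≥ base, so the credit is $0.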